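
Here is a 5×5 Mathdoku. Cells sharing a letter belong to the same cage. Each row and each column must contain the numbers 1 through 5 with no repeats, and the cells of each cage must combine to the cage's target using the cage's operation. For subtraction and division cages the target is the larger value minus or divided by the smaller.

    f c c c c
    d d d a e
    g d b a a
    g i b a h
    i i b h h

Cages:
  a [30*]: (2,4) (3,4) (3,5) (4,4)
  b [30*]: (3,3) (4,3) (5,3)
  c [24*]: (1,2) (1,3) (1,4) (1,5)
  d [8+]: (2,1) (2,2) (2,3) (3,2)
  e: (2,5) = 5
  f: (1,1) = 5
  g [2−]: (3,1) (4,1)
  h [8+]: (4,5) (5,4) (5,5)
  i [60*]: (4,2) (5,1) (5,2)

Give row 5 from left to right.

3 5 2 4 1

Cage f is a single given cell; hence (1,1) = 5.
Cage e is a single given cell, so (2,5) = 5.
Row 3 needs a 4, and only (3,1) is open for it.
Cage g's pair has difference 2, leaving (4,1) = 2.
Column 1 already has 4, so (5,1) = 3.
3 is placed in column 1; hence (2,1) = 1.
The only place for 4 in row 4 is (4,2).
4 is placed in column 2; hence (5,2) = 5.
5 is placed in row 5, so (5,3) = 2.
Cage d needs sum 8, leaving (2,2) = 2.
Column 3 now contains 2, which forces (2,3) = 4.
Row 2 now contains 2, which forces (2,4) = 3.
Cage d has sum 8, leaving (3,2) = 1.
Cage h needs sum 8; hence (4,5) = 3.
Column 2 already has 1, leaving (1,2) = 3.
Cage c has product 24; hence (1,3) = 1.
Cage b has product 30, which forces (3,3) = 3.
Cage a has product 30, which forces (3,4) = 5.
Column 5 already has 3; hence (3,5) = 2.
Row 4 now contains 3, so (4,3) = 5.
The 4 cells of cage a must have product 30, so (4,4) = 1.
1 is placed in column 4; hence (5,4) = 4.
Row 5 already has 4, which forces (5,5) = 1.
Column 4 already has 4; hence (1,4) = 2.
Column 5 now contains 2; hence (1,5) = 4.
The full grid is 5 3 1 2 4 / 1 2 4 3 5 / 4 1 3 5 2 / 2 4 5 1 3 / 3 5 2 4 1.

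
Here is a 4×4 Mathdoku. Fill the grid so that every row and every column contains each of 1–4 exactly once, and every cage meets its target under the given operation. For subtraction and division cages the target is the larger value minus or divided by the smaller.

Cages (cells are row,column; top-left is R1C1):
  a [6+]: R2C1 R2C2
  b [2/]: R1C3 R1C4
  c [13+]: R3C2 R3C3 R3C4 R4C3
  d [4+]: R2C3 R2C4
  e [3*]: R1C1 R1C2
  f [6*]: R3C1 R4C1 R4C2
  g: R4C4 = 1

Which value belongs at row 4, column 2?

3

Cage c has sum 13, which forces R4C3 = 4.
Cage g is given, so R4C4 = 1.
The two cells of cage d must have sum 4, which forces R2C3 = 1.
Column 4 already has 1; hence R2C4 = 3.
The 3 cells of cage f must have product 6, so R3C1 = 1.
Column 1 already has 1, so R1C1 = 3.
The two cells of cage e must have product 3, which forces R1C2 = 1.
Column 3 already has 1, which forces R1C3 = 2.
Cage b needs two cells with quotient 2; hence R1C4 = 4.
Column 3 already has 2, so R3C3 = 3.
Column 4 now contains 4, leaving R3C4 = 2.
Column 1 now contains 3; hence R4C1 = 2.
Row 4 now contains 2, leaving R4C2 = 3.
2 is placed in column 1, so R2C1 = 4.
Cage a needs two cells with sum 6, so R2C2 = 2.
Row 3 now contains 2; hence R3C2 = 4.
Filled in: 3 1 2 4 / 4 2 1 3 / 1 4 3 2 / 2 3 4 1.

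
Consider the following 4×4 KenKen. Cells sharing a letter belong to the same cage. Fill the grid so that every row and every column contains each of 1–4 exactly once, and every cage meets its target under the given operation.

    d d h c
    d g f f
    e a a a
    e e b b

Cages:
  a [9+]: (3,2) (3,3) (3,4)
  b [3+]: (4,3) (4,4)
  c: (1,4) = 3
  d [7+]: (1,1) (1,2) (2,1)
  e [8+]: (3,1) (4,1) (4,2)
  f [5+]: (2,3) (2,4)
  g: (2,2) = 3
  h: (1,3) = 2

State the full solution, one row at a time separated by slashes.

4 1 2 3 / 2 3 4 1 / 1 2 3 4 / 3 4 1 2

Cage h is given; hence (1,3) = 2.
Cage c is a single given cell, leaving (1,4) = 3.
G is a freebie, leaving (2,2) = 3.
Column 3 now contains 2, which forces (4,3) = 1.
Row 4 already has 1, leaving (4,4) = 2.
Cage d has sum 7; hence (2,1) = 2.
1 is placed in column 3; hence (2,3) = 4.
Cage f's pair has sum 5, so (2,4) = 1.
The 3 cells of cage e must have sum 8, so (3,1) = 1.
Cage a needs sum 9, leaving (3,2) = 2.
The 3 cells of cage a must have sum 9, leaving (3,3) = 3.
Column 4 now contains 2, so (3,4) = 4.
Cage e needs sum 8, which forces (4,1) = 3.
2 is placed in row 4, leaving (4,2) = 4.
1 is placed in column 1, leaving (1,1) = 4.
Column 2 now contains 4, so (1,2) = 1.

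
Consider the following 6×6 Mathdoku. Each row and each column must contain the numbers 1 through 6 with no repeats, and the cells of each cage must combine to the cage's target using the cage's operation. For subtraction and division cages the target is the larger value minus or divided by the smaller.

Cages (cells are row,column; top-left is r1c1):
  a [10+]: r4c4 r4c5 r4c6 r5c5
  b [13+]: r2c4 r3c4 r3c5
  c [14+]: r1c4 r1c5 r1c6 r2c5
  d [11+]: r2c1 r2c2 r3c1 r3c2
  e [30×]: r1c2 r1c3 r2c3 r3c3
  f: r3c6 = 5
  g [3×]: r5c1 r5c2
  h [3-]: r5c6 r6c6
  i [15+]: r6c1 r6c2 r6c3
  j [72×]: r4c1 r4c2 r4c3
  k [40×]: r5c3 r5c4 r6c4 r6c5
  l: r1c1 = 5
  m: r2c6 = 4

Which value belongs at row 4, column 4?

1

Cage l is a single given cell, which forces r1c1 = 5.
M is a freebie, so r2c6 = 4.
F is a freebie, so r3c6 = 5.
The 4 cells of cage e must have product 30, leaving r2c3 = 5.
Cage i has sum 15, so r6c2 = 5.
Cage k has product 40; hence r5c4 = 5.
In row 4, 5 can only go at r4c5, so r4c5 = 5.
Row 5 needs a 4, and only r5c3 is open for it.
Cage i needs sum 15, which forces r6c1 = 4.
Column 3 already has 4, leaving r6c3 = 6.
6 is placed in row 6; hence r6c6 = 3.
The 3 cells of cage j must have product 72, leaving r4c1 = 6.
Cage j needs product 72, which forces r4c2 = 4.
Column 3 already has 6, so r4c3 = 3.
3 is placed in column 6, so r5c6 = 6.
Cage e has product 30, which forces r1c2 = 3.
Column 2 now contains 3, leaving r5c2 = 1.
Cage a needs sum 10, which forces r5c5 = 2.
Column 5 already has 2, which forces r6c5 = 1.
Cage c needs sum 14, leaving r1c6 = 1.
The 4 cells of cage c must have sum 14; hence r2c5 = 3.
Column 6 now contains 1, so r4c6 = 2.
1 is placed in row 5, which forces r5c1 = 3.
Row 6 now contains 1, so r6c4 = 2.
1 is placed in row 1; hence r1c3 = 2.
Row 2 already has 3, leaving r2c4 = 6.
Cage e has product 30, so r3c3 = 1.
Row 3 already has 1, which forces r3c4 = 3.
Row 4 now contains 2, which forces r4c4 = 1.
Column 4 already has 6, leaving r1c4 = 4.
Cage c needs sum 14; hence r1c5 = 6.
Cage d has sum 11, which forces r2c1 = 1.
Row 2 now contains 6, leaving r2c2 = 2.
Row 3 already has 1, so r3c1 = 2.
Cage d needs sum 11, which forces r3c2 = 6.
The 3 cells of cage b must have sum 13, which forces r3c5 = 4.
Completed grid: 5 3 2 4 6 1 / 1 2 5 6 3 4 / 2 6 1 3 4 5 / 6 4 3 1 5 2 / 3 1 4 5 2 6 / 4 5 6 2 1 3.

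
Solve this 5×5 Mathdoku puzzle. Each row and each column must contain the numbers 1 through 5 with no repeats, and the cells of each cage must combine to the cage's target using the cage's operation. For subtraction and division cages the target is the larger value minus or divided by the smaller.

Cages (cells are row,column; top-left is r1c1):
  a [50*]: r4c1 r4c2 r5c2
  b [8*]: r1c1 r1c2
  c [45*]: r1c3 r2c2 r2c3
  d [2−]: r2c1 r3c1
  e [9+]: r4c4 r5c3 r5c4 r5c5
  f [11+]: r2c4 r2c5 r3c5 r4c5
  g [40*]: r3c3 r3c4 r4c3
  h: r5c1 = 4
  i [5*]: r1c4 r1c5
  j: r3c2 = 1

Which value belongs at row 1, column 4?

1

Cage c has product 45, leaving r1c3 = 3.
Cage c needs product 45, so r2c2 = 3.
Cage c has product 45; hence r2c3 = 5.
Cage j is a single given cell; hence r3c2 = 1.
Cage a needs product 50, so r4c1 = 5.
Cage a needs product 50, which forces r4c2 = 2.
2 is placed in row 4, which forces r4c3 = 4.
Cage h is a single given cell, leaving r5c1 = 4.
Cage a needs product 50, so r5c2 = 5.
Column 1 already has 4, so r1c1 = 2.
2 is placed in column 2; hence r1c2 = 4.
The two cells of cage d must have difference 2, which forces r2c1 = 1.
Cage d needs two cells with difference 2, leaving r3c1 = 3.
Column 3 now contains 4, which forces r3c3 = 2.
The 3 cells of cage g must have product 40; hence r3c4 = 5.
Row 3 already has 5, so r3c5 = 4.
The 4 cells of cage e must have sum 9; hence r4c4 = 3.
3 is placed in row 4, leaving r4c5 = 1.
Column 3 already has 2, which forces r5c3 = 1.
Row 5 now contains 1, leaving r5c4 = 2.
Cage e needs sum 9, so r5c5 = 3.
Column 4 already has 5, which forces r1c4 = 1.
1 is placed in column 5; hence r1c5 = 5.
2 is placed in column 4, so r2c4 = 4.
Column 5 already has 4, which forces r2c5 = 2.
The full grid is 2 4 3 1 5 / 1 3 5 4 2 / 3 1 2 5 4 / 5 2 4 3 1 / 4 5 1 2 3.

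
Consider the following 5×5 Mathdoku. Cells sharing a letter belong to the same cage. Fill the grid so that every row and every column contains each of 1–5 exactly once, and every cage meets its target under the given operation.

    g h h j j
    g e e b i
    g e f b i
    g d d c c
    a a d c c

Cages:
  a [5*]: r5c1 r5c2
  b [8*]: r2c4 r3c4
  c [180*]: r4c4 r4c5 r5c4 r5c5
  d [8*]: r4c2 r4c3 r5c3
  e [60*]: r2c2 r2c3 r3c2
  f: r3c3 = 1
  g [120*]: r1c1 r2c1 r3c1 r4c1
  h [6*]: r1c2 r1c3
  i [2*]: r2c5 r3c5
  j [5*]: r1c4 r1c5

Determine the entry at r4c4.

5

Cage f is given; hence r3c3 = 1.
1 is placed in row 3, which forces r3c5 = 2.
The two cells of cage b must have product 8, so r2c4 = 2.
Column 5 now contains 2, leaving r2c5 = 1.
Row 3 now contains 2, so r3c4 = 4.
Cage d has product 8, leaving r4c2 = 1.
1 is placed in column 2, which forces r5c2 = 5.
Row 5 already has 5, so r5c4 = 3.
Row 5 now contains 3, leaving r5c5 = 4.
Cage j needs two cells with product 5; hence r1c4 = 1.
Column 5 already has 1, leaving r1c5 = 5.
The 3 cells of cage e must have product 60, which forces r2c2 = 4.
The 3 cells of cage e must have product 60, leaving r2c3 = 5.
Column 2 now contains 5, so r3c2 = 3.
The 3 cells of cage d must have product 8, so r4c3 = 4.
3 is placed in column 4, so r4c4 = 5.
Cage c needs product 180; hence r4c5 = 3.
Row 5 already has 5, which forces r5c1 = 1.
Row 5 now contains 4; hence r5c3 = 2.
Cage g has product 120; hence r1c1 = 4.
3 is placed in column 2, leaving r1c2 = 2.
Column 3 now contains 2; hence r1c3 = 3.
Row 2 now contains 5; hence r2c1 = 3.
Row 3 already has 3, so r3c1 = 5.
Row 4 already has 3, leaving r4c1 = 2.
The full grid is 4 2 3 1 5 / 3 4 5 2 1 / 5 3 1 4 2 / 2 1 4 5 3 / 1 5 2 3 4.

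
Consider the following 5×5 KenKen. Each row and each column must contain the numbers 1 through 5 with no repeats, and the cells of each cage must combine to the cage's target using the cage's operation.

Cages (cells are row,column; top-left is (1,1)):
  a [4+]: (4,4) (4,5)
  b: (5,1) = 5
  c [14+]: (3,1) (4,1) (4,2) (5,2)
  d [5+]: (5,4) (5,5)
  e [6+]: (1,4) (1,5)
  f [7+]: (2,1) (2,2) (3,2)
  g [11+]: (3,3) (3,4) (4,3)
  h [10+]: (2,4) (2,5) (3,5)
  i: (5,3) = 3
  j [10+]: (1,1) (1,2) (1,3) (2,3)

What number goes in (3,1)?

3

Cage b is a single given cell; hence (5,1) = 5.
I is a freebie, which forces (5,3) = 3.
Row 5 needs a 2, and only (5,2) is open for it.
Cage c has sum 14, so (4,2) = 5.
In row 4, 2 can only go at (4,3), so (4,3) = 2.
The only place for 2 in row 3 is (3,5).
In row 2, 2 can only go at (2,1), so (2,1) = 2.
The 4 cells of cage j must have sum 10; hence (1,3) = 5.
The 4 cells of cage j must have sum 10; hence (2,3) = 1.
Column 3 already has 5, so (3,3) = 4.
4 is placed in row 3, so (3,4) = 5.
Cage e's pair has sum 6; hence (1,4) = 2.
Cage e's pair has sum 6, so (1,5) = 4.
Row 2 now contains 1, so (2,2) = 4.
5 is placed in column 4, leaving (2,4) = 3.
Cage h has sum 10, which forces (2,5) = 5.
4 is placed in row 3, so (3,1) = 3.
4 is placed in row 3, leaving (3,2) = 1.
Cage c needs sum 14, leaving (4,1) = 4.
Column 4 already has 3, leaving (4,4) = 1.
Row 4 already has 1, which forces (4,5) = 3.
1 is placed in column 4, so (5,4) = 4.
Column 5 already has 4, so (5,5) = 1.
Column 1 now contains 3, which forces (1,1) = 1.
Column 2 already has 1, which forces (1,2) = 3.
Filled in: 1 3 5 2 4 / 2 4 1 3 5 / 3 1 4 5 2 / 4 5 2 1 3 / 5 2 3 4 1.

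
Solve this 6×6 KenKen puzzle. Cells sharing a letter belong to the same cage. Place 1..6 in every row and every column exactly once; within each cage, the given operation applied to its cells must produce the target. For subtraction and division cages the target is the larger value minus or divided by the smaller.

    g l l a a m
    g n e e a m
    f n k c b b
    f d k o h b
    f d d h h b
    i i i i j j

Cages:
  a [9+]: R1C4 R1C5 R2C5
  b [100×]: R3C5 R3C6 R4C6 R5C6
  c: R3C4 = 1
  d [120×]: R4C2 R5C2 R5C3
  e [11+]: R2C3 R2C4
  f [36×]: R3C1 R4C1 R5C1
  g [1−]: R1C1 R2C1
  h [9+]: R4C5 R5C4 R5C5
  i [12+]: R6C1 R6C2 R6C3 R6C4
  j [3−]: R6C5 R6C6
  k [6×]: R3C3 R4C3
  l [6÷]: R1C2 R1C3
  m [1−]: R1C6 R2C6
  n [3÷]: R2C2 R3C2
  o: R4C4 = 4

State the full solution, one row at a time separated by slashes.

C is a freebie; hence R3C4 = 1.
Cage b needs product 100, leaving R3C5 = 5.
Row 3 now contains 1, leaving R3C6 = 4.
O is a freebie, leaving R4C4 = 4.
In column 6, 6 can only go at R6C6, so R6C6 = 6.
The two cells of cage j must have difference 3; hence R6C5 = 3.
Cage a has sum 9; hence R1C4 = 3.
Row 1 now contains 3, which forces R1C6 = 2.
2 is placed in row 1, so R1C5 = 4.
Cage a has sum 9, so R2C5 = 2.
4 is placed in row 1; hence R1C1 = 5.
Cage g needs two cells with difference 1, which forces R2C1 = 4.
Row 2 already has 2, which forces R2C2 = 1.
1 is placed in row 2, which forces R2C6 = 3.
The two cells of cage n must have quotient 3, leaving R3C2 = 3.
Cage h needs sum 9, which forces R5C4 = 2.
Column 4 already has 2; hence R6C4 = 5.
Column 2 now contains 1, so R1C2 = 6.
The two cells of cage l must have quotient 6; hence R1C3 = 1.
Cage e needs two cells with sum 11, so R2C3 = 5.
5 is placed in column 4; hence R2C4 = 6.
Column 2 already has 6, leaving R4C2 = 5.
Column 3 now contains 1, so R4C3 = 3.
Row 4 already has 5, so R4C6 = 1.
Column 2 now contains 5, which forces R5C2 = 4.
Row 5 now contains 4, so R5C3 = 6.
Row 5 already has 6, leaving R5C5 = 1.
1 is placed in column 6, leaving R5C6 = 5.
Column 2 now contains 4, leaving R6C2 = 2.
Row 6 already has 2, which forces R6C3 = 4.
Column 3 now contains 6, which forces R3C3 = 2.
Row 4 now contains 1; hence R4C5 = 6.
Row 5 already has 6; hence R5C1 = 3.
Row 6 already has 2, which forces R6C1 = 1.
Row 3 already has 2, which forces R3C1 = 6.
6 is placed in row 4, leaving R4C1 = 2.

5 6 1 3 4 2 / 4 1 5 6 2 3 / 6 3 2 1 5 4 / 2 5 3 4 6 1 / 3 4 6 2 1 5 / 1 2 4 5 3 6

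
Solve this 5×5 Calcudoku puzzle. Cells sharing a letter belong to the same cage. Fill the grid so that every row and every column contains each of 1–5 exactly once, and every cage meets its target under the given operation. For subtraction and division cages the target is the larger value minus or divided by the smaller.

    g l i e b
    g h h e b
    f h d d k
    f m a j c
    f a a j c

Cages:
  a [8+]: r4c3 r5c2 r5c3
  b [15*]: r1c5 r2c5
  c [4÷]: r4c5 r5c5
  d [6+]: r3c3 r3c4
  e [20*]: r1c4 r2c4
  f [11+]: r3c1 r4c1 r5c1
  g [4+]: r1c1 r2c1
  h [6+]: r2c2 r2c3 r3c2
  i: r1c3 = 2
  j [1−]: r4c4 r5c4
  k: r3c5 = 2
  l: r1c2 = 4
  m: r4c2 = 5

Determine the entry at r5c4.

2

L is a freebie, so r1c2 = 4.
I is a freebie, leaving r1c3 = 2.
Row 1 already has 4, so r1c4 = 5.
5 is placed in row 1, which forces r1c5 = 3.
Column 4 now contains 5, so r2c4 = 4.
Column 5 already has 3; hence r2c5 = 5.
K is a freebie, which forces r3c5 = 2.
Cage m is a single given cell, leaving r4c2 = 5.
Row 1 now contains 3, which forces r1c1 = 1.
The two cells of cage g must have sum 4, so r2c1 = 3.
Cage h has sum 6, which forces r2c2 = 2.
Row 2 already has 3; hence r2c3 = 1.
Cage d needs two cells with sum 6, leaving r3c3 = 5.
Row 3 already has 2, so r3c4 = 1.
5 is placed in row 3, which forces r3c1 = 4.
1 is placed in row 3; hence r3c2 = 3.
Cage f has sum 11, which forces r4c1 = 2.
2 is placed in row 4, so r4c4 = 3.
The 3 cells of cage f must have sum 11, leaving r5c1 = 5.
The 3 cells of cage a must have sum 8; hence r5c2 = 1.
Column 4 already has 3, leaving r5c4 = 2.
1 is placed in row 5, so r5c5 = 4.
3 is placed in row 4, leaving r4c3 = 4.
Column 5 now contains 4, so r4c5 = 1.
4 is placed in row 5, so r5c3 = 3.
Filled in: 1 4 2 5 3 / 3 2 1 4 5 / 4 3 5 1 2 / 2 5 4 3 1 / 5 1 3 2 4.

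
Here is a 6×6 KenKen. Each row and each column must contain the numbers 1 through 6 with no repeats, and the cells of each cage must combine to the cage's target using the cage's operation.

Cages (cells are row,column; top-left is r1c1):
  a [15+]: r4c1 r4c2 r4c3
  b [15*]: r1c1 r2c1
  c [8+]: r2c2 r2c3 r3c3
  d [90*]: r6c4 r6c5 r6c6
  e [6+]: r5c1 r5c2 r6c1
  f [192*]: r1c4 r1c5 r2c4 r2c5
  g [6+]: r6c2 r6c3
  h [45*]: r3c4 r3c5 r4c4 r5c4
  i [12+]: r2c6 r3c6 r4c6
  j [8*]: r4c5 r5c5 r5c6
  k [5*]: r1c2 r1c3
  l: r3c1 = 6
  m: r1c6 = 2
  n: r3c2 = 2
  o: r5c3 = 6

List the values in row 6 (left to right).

1 4 2 6 5 3

Cage m is given; hence r1c6 = 2.
Cage l is given, which forces r3c1 = 6.
N is a freebie; hence r3c2 = 2.
Cage h needs product 45, which forces r3c5 = 3.
Cage o is given, so r5c3 = 6.
Cage a has sum 15, which forces r4c2 = 6.
Row 1 needs a 3, and only r1c1 is open for it.
3 is placed in column 1, so r2c1 = 5.
5 is placed in column 1; hence r4c1 = 4.
Row 4 now contains 4, so r4c3 = 5.
The two cells of cage k must have product 5; hence r1c2 = 5.
5 is placed in column 3, leaving r1c3 = 1.
Column 3 now contains 1, which forces r3c3 = 4.
Cage i needs sum 12, leaving r3c6 = 5.
Cage e needs sum 6, leaving r5c2 = 3.
Column 2 now contains 5, so r6c2 = 4.
Column 3 now contains 1, so r6c3 = 2.
Column 2 now contains 4, leaving r2c2 = 1.
Column 3 now contains 4, leaving r2c3 = 3.
Row 3 now contains 5, which forces r3c4 = 1.
Cage h needs product 45, so r4c4 = 3.
Row 4 now contains 3; hence r4c6 = 1.
Cage e needs sum 6; hence r5c1 = 2.
Cage h has product 45, leaving r5c4 = 5.
Column 6 already has 1; hence r5c6 = 4.
Row 6 now contains 2, leaving r6c1 = 1.
Column 4 now contains 5, so r6c4 = 6.
6 is placed in row 6, leaving r6c5 = 5.
6 is placed in row 6, leaving r6c6 = 3.
Column 4 already has 6, which forces r1c4 = 4.
Cage f has product 192, so r1c5 = 6.
Cage f has product 192; hence r2c4 = 2.
Cage f needs product 192; hence r2c5 = 4.
Column 6 already has 4, so r2c6 = 6.
Row 4 already has 1, which forces r4c5 = 2.
Row 5 already has 4, leaving r5c5 = 1.
The full grid is 3 5 1 4 6 2 / 5 1 3 2 4 6 / 6 2 4 1 3 5 / 4 6 5 3 2 1 / 2 3 6 5 1 4 / 1 4 2 6 5 3.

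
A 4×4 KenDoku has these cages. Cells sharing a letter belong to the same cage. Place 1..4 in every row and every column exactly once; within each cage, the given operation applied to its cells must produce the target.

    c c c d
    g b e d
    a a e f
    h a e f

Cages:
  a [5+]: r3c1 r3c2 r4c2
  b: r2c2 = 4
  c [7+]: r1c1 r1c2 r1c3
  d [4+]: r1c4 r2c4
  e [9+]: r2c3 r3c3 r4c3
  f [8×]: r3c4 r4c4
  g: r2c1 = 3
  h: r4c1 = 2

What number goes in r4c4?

Cage g is given, leaving r2c1 = 3.
Cage b is given, so r2c2 = 4.
Row 2 already has 4; hence r2c3 = 2.
3 is placed in row 2; hence r2c4 = 1.
Cage h is a single given cell, which forces r4c1 = 2.
Row 4 already has 2, so r4c2 = 1.
Row 4 already has 2; hence r4c4 = 4.
Column 2 already has 1, so r1c2 = 2.
Column 4 now contains 1, which forces r1c4 = 3.
2 is placed in column 1, so r3c1 = 1.
Column 2 already has 1, so r3c2 = 3.
The 3 cells of cage e must have sum 9; hence r3c3 = 4.
Column 4 already has 4, so r3c4 = 2.
Row 4 now contains 4, which forces r4c3 = 3.
1 is placed in column 1; hence r1c1 = 4.
4 is placed in column 3, leaving r1c3 = 1.
Completed grid: 4 2 1 3 / 3 4 2 1 / 1 3 4 2 / 2 1 3 4.

4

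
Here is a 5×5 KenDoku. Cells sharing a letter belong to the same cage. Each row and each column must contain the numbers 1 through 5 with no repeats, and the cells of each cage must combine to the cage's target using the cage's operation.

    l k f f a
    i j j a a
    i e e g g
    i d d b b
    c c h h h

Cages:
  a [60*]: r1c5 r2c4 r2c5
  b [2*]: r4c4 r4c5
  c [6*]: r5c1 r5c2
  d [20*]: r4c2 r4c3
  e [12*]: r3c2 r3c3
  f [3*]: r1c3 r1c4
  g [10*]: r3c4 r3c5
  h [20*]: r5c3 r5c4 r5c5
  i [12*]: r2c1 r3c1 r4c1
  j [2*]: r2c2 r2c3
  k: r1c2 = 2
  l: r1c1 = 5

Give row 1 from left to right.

Cage l is a single given cell, which forces r1c1 = 5.
Cage k is a single given cell; hence r1c2 = 2.
Column 2 now contains 2; hence r2c2 = 1.
1 is placed in row 2, leaving r2c3 = 2.
Column 2 now contains 2, so r5c2 = 3.
Column 2 already has 3, which forces r3c2 = 4.
Cage e needs two cells with product 12, leaving r3c3 = 3.
Column 2 now contains 4, which forces r4c2 = 5.
5 is placed in row 4, which forces r4c3 = 4.
Row 5 already has 3; hence r5c1 = 2.
Column 3 now contains 3, leaving r1c3 = 1.
The two cells of cage f must have product 3, so r1c4 = 3.
Row 1 already has 3, so r1c5 = 4.
Cage i needs product 12; hence r2c1 = 4.
Row 2 now contains 4; hence r2c4 = 5.
5 is placed in row 2; hence r2c5 = 3.
Row 3 now contains 3, which forces r3c1 = 1.
Column 4 now contains 5, which forces r3c4 = 2.
2 is placed in row 3, leaving r3c5 = 5.
Cage i needs product 12, so r4c1 = 3.
Column 4 already has 2; hence r4c4 = 1.
Row 4 already has 1; hence r4c5 = 2.
Column 3 already has 1, so r5c3 = 5.
Column 4 now contains 1, so r5c4 = 4.
Column 5 now contains 5, leaving r5c5 = 1.
Filled in: 5 2 1 3 4 / 4 1 2 5 3 / 1 4 3 2 5 / 3 5 4 1 2 / 2 3 5 4 1.

5 2 1 3 4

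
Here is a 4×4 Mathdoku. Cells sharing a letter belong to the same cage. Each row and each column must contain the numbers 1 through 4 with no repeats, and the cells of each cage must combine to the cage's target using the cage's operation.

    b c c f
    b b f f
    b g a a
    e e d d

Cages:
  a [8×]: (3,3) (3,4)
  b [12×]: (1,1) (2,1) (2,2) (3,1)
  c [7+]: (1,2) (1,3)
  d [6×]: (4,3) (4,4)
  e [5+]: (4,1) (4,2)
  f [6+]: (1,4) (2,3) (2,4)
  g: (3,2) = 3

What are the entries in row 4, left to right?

Cage g is given, so (3,2) = 3.
Column 2 now contains 3, leaving (1,2) = 4.
The two cells of cage c must have sum 7, leaving (1,3) = 3.
3 is placed in column 3; hence (4,3) = 2.
2 is placed in row 4, leaving (4,4) = 3.
Cage f needs sum 6, leaving (1,4) = 1.
Cage b needs product 12, so (2,1) = 3.
Column 3 already has 2, leaving (2,3) = 1.
Cage f needs sum 6, which forces (2,4) = 4.
Column 3 already has 2; hence (3,3) = 4.
The two cells of cage a must have product 8, so (3,4) = 2.
Cage e's pair has sum 5; hence (4,1) = 4.
2 is placed in row 4, which forces (4,2) = 1.
1 is placed in row 1; hence (1,1) = 2.
Row 2 now contains 1, so (2,2) = 2.
2 is placed in row 3; hence (3,1) = 1.
Filled in: 2 4 3 1 / 3 2 1 4 / 1 3 4 2 / 4 1 2 3.

4 1 2 3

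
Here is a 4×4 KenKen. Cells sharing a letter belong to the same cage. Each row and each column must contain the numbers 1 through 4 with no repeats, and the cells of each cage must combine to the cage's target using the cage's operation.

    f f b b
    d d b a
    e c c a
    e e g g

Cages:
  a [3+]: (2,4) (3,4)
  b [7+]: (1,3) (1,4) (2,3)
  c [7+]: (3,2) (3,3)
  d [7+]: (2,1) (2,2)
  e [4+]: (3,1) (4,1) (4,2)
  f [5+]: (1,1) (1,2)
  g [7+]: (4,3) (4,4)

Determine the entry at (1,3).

1

Cage e needs sum 4, leaving (3,1) = 1.
Row 3 now contains 1; hence (3,4) = 2.
Cage e needs sum 4, so (4,1) = 2.
Cage e has sum 4, leaving (4,2) = 1.
The two cells of cage f must have sum 5, leaving (1,1) = 3.
Cage f's pair has sum 5, so (1,2) = 2.
Column 1 now contains 3; hence (2,1) = 4.
Row 2 already has 4; hence (2,2) = 3.
Column 4 already has 2, leaving (2,4) = 1.
Column 2 already has 3, which forces (3,2) = 4.
4 is placed in row 3, so (3,3) = 3.
3 is placed in column 3, leaving (4,3) = 4.
4 is placed in row 4, which forces (4,4) = 3.
Column 3 already has 4, so (1,3) = 1.
Column 4 now contains 1, which forces (1,4) = 4.
1 is placed in row 2, leaving (2,3) = 2.
The full grid is 3 2 1 4 / 4 3 2 1 / 1 4 3 2 / 2 1 4 3.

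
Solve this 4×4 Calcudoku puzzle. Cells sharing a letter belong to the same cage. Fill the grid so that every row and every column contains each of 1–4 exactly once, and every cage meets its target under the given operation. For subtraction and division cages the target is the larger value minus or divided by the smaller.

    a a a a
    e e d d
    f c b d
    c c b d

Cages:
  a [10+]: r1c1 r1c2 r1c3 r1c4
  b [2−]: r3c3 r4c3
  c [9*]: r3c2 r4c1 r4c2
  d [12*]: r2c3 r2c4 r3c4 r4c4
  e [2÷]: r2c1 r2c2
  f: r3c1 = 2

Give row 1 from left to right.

1 4 3 2

F is a freebie; hence r3c1 = 2.
Cage c has product 9, leaving r3c2 = 3.
Cage c needs product 9, leaving r4c1 = 3.
The 3 cells of cage c must have product 9; hence r4c2 = 1.
Cage e needs two cells with quotient 2, leaving r2c2 = 2.
Row 2 now contains 2, which forces r2c3 = 1.
Cage d has product 12, leaving r2c4 = 3.
The two cells of cage b must have difference 2; hence r3c3 = 4.
Cage d has product 12, which forces r3c4 = 1.
Cage b's pair has difference 2, leaving r4c3 = 2.
Row 4 already has 2, so r4c4 = 4.
Cage a needs sum 10, which forces r1c1 = 1.
Column 2 already has 2, which forces r1c2 = 4.
Column 3 now contains 2, which forces r1c3 = 3.
4 is placed in column 4; hence r1c4 = 2.
Row 2 now contains 1, which forces r2c1 = 4.
Filled in: 1 4 3 2 / 4 2 1 3 / 2 3 4 1 / 3 1 2 4.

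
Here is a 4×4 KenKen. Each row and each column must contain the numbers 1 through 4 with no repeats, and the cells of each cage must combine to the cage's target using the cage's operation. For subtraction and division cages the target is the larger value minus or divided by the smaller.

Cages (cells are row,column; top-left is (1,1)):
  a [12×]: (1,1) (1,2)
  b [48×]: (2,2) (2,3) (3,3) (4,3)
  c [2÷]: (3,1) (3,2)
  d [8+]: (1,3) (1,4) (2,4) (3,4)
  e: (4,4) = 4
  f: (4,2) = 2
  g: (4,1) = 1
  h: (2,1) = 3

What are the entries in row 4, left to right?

1 2 3 4

Cage h is given, so (2,1) = 3.
Cage g is given; hence (4,1) = 1.
Cage f is given, so (4,2) = 2.
E is a freebie, which forces (4,4) = 4.
3 is placed in column 1, so (1,1) = 4.
Cage a's pair has product 12; hence (1,2) = 3.
Cage d has sum 8, leaving (1,3) = 2.
3 is placed in row 1, so (1,4) = 1.
2 is placed in column 2, leaving (2,2) = 4.
The 4 cells of cage b must have product 48, which forces (2,3) = 1.
Column 4 now contains 1, so (2,4) = 2.
Cage c's pair has quotient 2, so (3,1) = 2.
4 is placed in column 2, leaving (3,2) = 1.
Cage b has product 48, so (3,3) = 4.
Column 4 now contains 2, so (3,4) = 3.
Row 4 now contains 4, which forces (4,3) = 3.
Filled in: 4 3 2 1 / 3 4 1 2 / 2 1 4 3 / 1 2 3 4.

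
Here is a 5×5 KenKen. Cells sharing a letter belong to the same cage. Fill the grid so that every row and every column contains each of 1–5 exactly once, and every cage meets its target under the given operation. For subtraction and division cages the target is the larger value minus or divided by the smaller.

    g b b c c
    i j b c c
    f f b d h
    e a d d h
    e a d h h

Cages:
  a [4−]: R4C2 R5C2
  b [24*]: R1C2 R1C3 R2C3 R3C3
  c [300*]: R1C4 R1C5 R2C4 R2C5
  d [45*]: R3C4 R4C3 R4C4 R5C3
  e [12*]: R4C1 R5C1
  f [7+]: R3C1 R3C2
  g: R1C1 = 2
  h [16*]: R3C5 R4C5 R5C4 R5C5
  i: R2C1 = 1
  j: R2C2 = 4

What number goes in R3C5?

Cage g is given, leaving R1C1 = 2.
Cage i is given; hence R2C1 = 1.
Cage j is given, which forces R2C2 = 4.
Cage h needs product 16, which forces R5C4 = 2.
The only place for 2 in row 2 is R2C3.
In row 4, 2 can only go at R4C5, so R4C5 = 2.
In row 3, 2 can only go at R3C2, so R3C2 = 2.
Cage f's pair has sum 7, which forces R3C1 = 5.
Row 4 needs a 4, and only R4C1 is open for it.
Column 1 now contains 4, which forces R5C1 = 3.
Cage d has product 45; hence R3C4 = 3.
Cage d has product 45, which forces R4C3 = 3.
Cage b has product 24, leaving R1C2 = 3.
Cage c needs product 300; hence R1C4 = 4.
Cage c needs product 300; hence R1C5 = 5.
3 is placed in column 4, so R2C4 = 5.
The 4 cells of cage c must have product 300; hence R2C5 = 3.
Column 4 already has 5, leaving R4C4 = 1.
Row 1 already has 4, leaving R1C3 = 1.
The 4 cells of cage b must have product 24, leaving R3C3 = 4.
Row 3 already has 4, which forces R3C5 = 1.
1 is placed in row 4, leaving R4C2 = 5.
The two cells of cage a must have difference 4, which forces R5C2 = 1.
Cage d needs product 45, leaving R5C3 = 5.
1 is placed in column 5, which forces R5C5 = 4.
Filled in: 2 3 1 4 5 / 1 4 2 5 3 / 5 2 4 3 1 / 4 5 3 1 2 / 3 1 5 2 4.

1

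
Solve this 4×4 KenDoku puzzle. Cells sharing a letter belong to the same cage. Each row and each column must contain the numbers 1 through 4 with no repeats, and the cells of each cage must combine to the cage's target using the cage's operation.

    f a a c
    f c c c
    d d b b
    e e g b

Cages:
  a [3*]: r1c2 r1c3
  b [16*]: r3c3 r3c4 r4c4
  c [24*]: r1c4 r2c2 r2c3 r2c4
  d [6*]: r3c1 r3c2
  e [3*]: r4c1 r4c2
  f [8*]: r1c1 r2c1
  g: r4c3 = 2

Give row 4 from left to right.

1 3 2 4

Cage g is a single given cell; hence r4c3 = 2.
2 is placed in row 4; hence r4c4 = 4.
2 is placed in column 3, which forces r3c3 = 4.
Column 4 already has 4, leaving r3c4 = 1.
The 4 cells of cage c must have product 24, leaving r2c2 = 4.
The 4 cells of cage c must have product 24, so r2c3 = 1.
The two cells of cage f must have product 8, which forces r1c1 = 4.
Cage a's pair has product 3; hence r1c2 = 1.
Column 3 now contains 1, which forces r1c3 = 3.
Row 1 now contains 3, which forces r1c4 = 2.
Row 2 now contains 4, which forces r2c1 = 2.
2 is placed in column 4, which forces r2c4 = 3.
Column 1 now contains 2, so r3c1 = 3.
Row 3 already has 3, so r3c2 = 2.
Column 1 now contains 3; hence r4c1 = 1.
1 is placed in column 2, so r4c2 = 3.
Completed grid: 4 1 3 2 / 2 4 1 3 / 3 2 4 1 / 1 3 2 4.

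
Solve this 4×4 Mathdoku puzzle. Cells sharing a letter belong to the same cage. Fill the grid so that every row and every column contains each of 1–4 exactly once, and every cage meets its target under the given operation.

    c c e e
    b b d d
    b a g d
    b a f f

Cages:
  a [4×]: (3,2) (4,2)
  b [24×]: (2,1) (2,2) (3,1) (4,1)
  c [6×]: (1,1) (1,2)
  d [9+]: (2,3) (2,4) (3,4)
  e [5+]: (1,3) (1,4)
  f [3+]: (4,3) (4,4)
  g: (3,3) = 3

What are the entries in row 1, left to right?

Cage g is a single given cell, which forces (3,3) = 3.
In row 4, 3 can only go at (4,1), so (4,1) = 3.
3 is placed in column 1; hence (1,1) = 2.
Cage c's pair has product 6, which forces (1,2) = 3.
Cage b needs product 24, so (2,2) = 2.
Row 2 already has 2, leaving (2,3) = 4.
4 is placed in column 3, leaving (1,3) = 1.
Cage e needs two cells with sum 5, so (1,4) = 4.
Row 2 now contains 4, so (2,1) = 1.
Row 2 already has 1, which forces (2,4) = 3.
Cage b has product 24; hence (3,1) = 4.
4 is placed in row 3, leaving (3,2) = 1.
4 is placed in column 4, so (3,4) = 2.
Column 2 already has 1, leaving (4,2) = 4.
Column 3 now contains 1, so (4,3) = 2.
Column 4 already has 2, which forces (4,4) = 1.
The full grid is 2 3 1 4 / 1 2 4 3 / 4 1 3 2 / 3 4 2 1.

2 3 1 4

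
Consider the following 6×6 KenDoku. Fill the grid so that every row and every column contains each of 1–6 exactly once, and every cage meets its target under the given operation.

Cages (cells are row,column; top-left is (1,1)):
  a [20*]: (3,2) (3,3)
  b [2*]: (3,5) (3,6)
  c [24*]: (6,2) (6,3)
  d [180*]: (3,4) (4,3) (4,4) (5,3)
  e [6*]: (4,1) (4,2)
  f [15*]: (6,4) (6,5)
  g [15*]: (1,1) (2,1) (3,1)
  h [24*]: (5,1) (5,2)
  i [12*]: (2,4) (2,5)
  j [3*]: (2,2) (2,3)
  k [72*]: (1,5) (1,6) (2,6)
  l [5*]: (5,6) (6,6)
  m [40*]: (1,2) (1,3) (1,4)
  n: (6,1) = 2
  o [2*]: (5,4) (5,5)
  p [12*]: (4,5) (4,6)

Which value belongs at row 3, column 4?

6

Cage n is a single given cell, so (6,1) = 2.
Row 1 needs a 1, and only (1,1) is open for it.
In row 2, 5 can only go at (2,1), so (2,1) = 5.
5 is placed in column 1, leaving (3,1) = 3.
Column 1 already has 3, leaving (4,1) = 6.
Column 1 already has 6, leaving (5,1) = 4.
Row 5 already has 4, so (5,2) = 6.
Column 2 already has 6, leaving (6,2) = 4.
Row 6 already has 4, leaving (6,3) = 6.
Column 2 already has 4, so (3,2) = 5.
The two cells of cage a must have product 20, which forces (3,3) = 4.
4 is placed in row 3, so (3,4) = 6.
Cage e needs two cells with product 6, so (4,2) = 1.
Column 2 now contains 5, which forces (1,2) = 2.
Cage m needs product 40, leaving (1,3) = 5.
Cage m needs product 40, so (1,4) = 4.
Column 2 now contains 1, leaving (2,2) = 3.
Cage j's pair has product 3, leaving (2,3) = 1.
3 is placed in row 2, which forces (2,4) = 2.
2 is placed in column 4, so (5,4) = 1.
Row 5 now contains 1, leaving (5,5) = 2.
Row 5 now contains 1, which forces (5,6) = 5.
Column 6 already has 5, which forces (6,6) = 1.
Cage i's pair has product 12, leaving (2,5) = 6.
The 3 cells of cage k must have product 72, leaving (2,6) = 4.
2 is placed in column 5, so (3,5) = 1.
1 is placed in column 6, so (3,6) = 2.
Cage d has product 180, which forces (4,3) = 2.
Cage d has product 180; hence (4,4) = 5.
4 is placed in column 6, so (4,6) = 3.
2 is placed in row 5; hence (5,3) = 3.
Column 4 now contains 5, so (6,4) = 3.
Row 6 now contains 3, so (6,5) = 5.
Column 5 now contains 6; hence (1,5) = 3.
Column 6 now contains 3; hence (1,6) = 6.
3 is placed in row 4, which forces (4,5) = 4.
Filled in: 1 2 5 4 3 6 / 5 3 1 2 6 4 / 3 5 4 6 1 2 / 6 1 2 5 4 3 / 4 6 3 1 2 5 / 2 4 6 3 5 1.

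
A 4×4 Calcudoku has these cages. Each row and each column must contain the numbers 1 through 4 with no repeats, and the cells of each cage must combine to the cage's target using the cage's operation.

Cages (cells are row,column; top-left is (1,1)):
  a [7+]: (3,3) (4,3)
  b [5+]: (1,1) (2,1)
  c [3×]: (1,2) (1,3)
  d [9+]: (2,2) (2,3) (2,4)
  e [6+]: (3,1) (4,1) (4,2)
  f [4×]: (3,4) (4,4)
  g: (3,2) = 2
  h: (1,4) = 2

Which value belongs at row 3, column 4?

H is a freebie, leaving (1,4) = 2.
Cage g is given; hence (3,2) = 2.
The 3 cells of cage d must have sum 9, leaving (2,3) = 2.
In row 1, 4 can only go at (1,1), so (1,1) = 4.
4 is placed in column 1, which forces (2,1) = 1.
Column 1 already has 1, so (3,1) = 3.
3 is placed in row 3; hence (3,3) = 4.
Row 3 already has 4, leaving (3,4) = 1.
4 is placed in column 1, which forces (4,1) = 2.
4 is placed in column 3, which forces (4,3) = 3.
1 is placed in column 4; hence (4,4) = 4.
Cage c's pair has product 3, so (1,2) = 3.
Column 3 now contains 3, so (1,3) = 1.
Cage d needs sum 9, which forces (2,2) = 4.
Column 4 now contains 4, leaving (2,4) = 3.
Row 4 already has 3, so (4,2) = 1.
Completed grid: 4 3 1 2 / 1 4 2 3 / 3 2 4 1 / 2 1 3 4.

1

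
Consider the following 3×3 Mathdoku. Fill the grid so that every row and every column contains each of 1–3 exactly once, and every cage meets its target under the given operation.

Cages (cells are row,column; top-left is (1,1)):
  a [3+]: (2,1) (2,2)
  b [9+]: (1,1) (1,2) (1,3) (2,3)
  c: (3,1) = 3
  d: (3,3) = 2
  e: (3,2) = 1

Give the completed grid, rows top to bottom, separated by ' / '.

2 3 1 / 1 2 3 / 3 1 2

Cage b has sum 9, leaving (2,3) = 3.
C is a freebie, leaving (3,1) = 3.
Cage e is a single given cell, which forces (3,2) = 1.
Cage d is given; hence (3,3) = 2.
Cage b has sum 9, which forces (1,1) = 2.
The 4 cells of cage b must have sum 9, leaving (1,2) = 3.
2 is placed in column 3; hence (1,3) = 1.
Cage a's pair has sum 3, leaving (2,1) = 1.
Column 2 now contains 1, which forces (2,2) = 2.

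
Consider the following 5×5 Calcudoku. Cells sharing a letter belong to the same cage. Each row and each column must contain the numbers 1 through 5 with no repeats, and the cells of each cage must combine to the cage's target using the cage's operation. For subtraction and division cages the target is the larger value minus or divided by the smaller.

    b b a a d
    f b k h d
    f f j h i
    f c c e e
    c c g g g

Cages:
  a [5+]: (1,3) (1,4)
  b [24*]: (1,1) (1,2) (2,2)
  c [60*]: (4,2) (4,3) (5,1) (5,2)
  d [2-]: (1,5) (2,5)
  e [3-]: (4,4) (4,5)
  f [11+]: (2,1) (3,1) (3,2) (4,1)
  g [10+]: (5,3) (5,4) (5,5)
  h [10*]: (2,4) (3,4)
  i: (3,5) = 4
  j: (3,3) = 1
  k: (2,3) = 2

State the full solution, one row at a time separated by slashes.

3 2 4 1 5 / 1 4 2 5 3 / 5 3 1 2 4 / 2 5 3 4 1 / 4 1 5 3 2

Cage k is a single given cell, leaving (2,3) = 2.
Row 2 now contains 2; hence (2,4) = 5.
Cage j is a single given cell, which forces (3,3) = 1.
Column 4 now contains 5, which forces (3,4) = 2.
Cage i is a single given cell, which forces (3,5) = 4.
Cage a needs two cells with sum 5, leaving (1,3) = 4.
The two cells of cage a must have sum 5; hence (1,4) = 1.
Cage f needs sum 11, so (2,1) = 1.
Row 2 now contains 1, which forces (2,5) = 3.
The 4 cells of cage f must have sum 11; hence (4,1) = 2.
Cage e needs two cells with difference 3, leaving (4,4) = 4.
The two cells of cage e must have difference 3, which forces (4,5) = 1.
Column 3 now contains 4; hence (5,3) = 5.
Column 4 now contains 4, so (5,4) = 3.
Row 5 now contains 5, which forces (5,5) = 2.
Column 1 already has 2, so (1,1) = 3.
Cage b has product 24; hence (1,2) = 2.
Column 5 now contains 3, which forces (1,5) = 5.
Row 2 already has 3, so (2,2) = 4.
3 is placed in column 1; hence (3,1) = 5.
Row 3 already has 5, leaving (3,2) = 3.
Cage c needs product 60, leaving (4,2) = 5.
5 is placed in column 3, leaving (4,3) = 3.
3 is placed in row 5, leaving (5,1) = 4.
The 4 cells of cage c must have product 60, so (5,2) = 1.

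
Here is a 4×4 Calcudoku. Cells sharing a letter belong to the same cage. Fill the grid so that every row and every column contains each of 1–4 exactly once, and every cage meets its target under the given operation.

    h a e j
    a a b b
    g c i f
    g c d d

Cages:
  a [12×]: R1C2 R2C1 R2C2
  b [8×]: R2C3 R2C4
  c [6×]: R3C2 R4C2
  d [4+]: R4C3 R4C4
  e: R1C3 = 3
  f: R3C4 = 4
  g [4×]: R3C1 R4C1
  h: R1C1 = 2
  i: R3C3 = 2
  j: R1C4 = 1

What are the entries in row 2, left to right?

3 1 4 2

Cage h is a single given cell, so R1C1 = 2.
Cage e is a single given cell, which forces R1C3 = 3.
Cage j is given; hence R1C4 = 1.
Cage i is given; hence R3C3 = 2.
Cage f is a single given cell, so R3C4 = 4.
Column 3 now contains 3, so R4C3 = 1.
1 is placed in column 4, which forces R4C4 = 3.
Row 1 already has 1, so R1C2 = 4.
Column 3 now contains 2; hence R2C3 = 4.
Column 4 already has 4; hence R2C4 = 2.
Row 3 now contains 4, so R3C1 = 1.
Row 3 already has 2, which forces R3C2 = 3.
Row 4 already has 1, so R4C1 = 4.
Row 4 already has 3, so R4C2 = 2.
Column 1 now contains 1, so R2C1 = 3.
Column 2 already has 3, which forces R2C2 = 1.
Filled in: 2 4 3 1 / 3 1 4 2 / 1 3 2 4 / 4 2 1 3.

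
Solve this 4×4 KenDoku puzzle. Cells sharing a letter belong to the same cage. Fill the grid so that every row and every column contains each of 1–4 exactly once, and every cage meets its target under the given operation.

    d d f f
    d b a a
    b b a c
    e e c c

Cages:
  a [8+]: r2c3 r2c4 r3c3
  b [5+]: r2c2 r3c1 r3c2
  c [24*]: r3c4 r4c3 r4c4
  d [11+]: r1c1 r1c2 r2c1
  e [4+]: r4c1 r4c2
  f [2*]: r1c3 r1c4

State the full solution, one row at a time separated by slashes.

3 4 1 2 / 4 2 3 1 / 2 1 4 3 / 1 3 2 4

Cage d needs sum 11, which forces r1c1 = 3.
Cage d has sum 11; hence r1c2 = 4.
The 3 cells of cage d must have sum 11; hence r2c1 = 4.
Column 1 already has 3; hence r4c1 = 1.
Row 4 now contains 1, leaving r4c2 = 3.
Cage b has sum 5, so r2c2 = 2.
1 is placed in column 1, which forces r3c1 = 2.
3 is placed in column 2, so r3c2 = 1.
Cage c has product 24, which forces r3c4 = 3.
The 3 cells of cage a must have sum 8, so r2c3 = 3.
3 is placed in column 4, leaving r2c4 = 1.
Row 3 now contains 3, leaving r3c3 = 4.
Column 3 already has 4, so r4c3 = 2.
Row 4 already has 2; hence r4c4 = 4.
Column 3 now contains 2, leaving r1c3 = 1.
Column 4 already has 1; hence r1c4 = 2.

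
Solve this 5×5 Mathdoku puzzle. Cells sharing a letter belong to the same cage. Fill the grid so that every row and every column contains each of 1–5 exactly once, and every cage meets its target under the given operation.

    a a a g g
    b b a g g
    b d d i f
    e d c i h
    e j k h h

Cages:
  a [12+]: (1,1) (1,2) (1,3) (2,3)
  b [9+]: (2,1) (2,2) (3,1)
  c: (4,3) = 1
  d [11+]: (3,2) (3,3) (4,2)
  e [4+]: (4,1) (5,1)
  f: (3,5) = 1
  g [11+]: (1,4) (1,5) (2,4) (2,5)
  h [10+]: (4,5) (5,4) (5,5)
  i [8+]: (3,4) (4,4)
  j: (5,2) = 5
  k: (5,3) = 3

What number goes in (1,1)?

5

Cage f is a single given cell, leaving (3,5) = 1.
Cage c is a single given cell, leaving (4,3) = 1.
Cage j is a single given cell; hence (5,2) = 5.
Cage k is a single given cell, which forces (5,3) = 3.
1 is placed in row 4, so (4,1) = 3.
Row 4 now contains 3; hence (4,4) = 5.
5 is placed in row 4; hence (4,5) = 4.
Row 5 already has 3, leaving (5,1) = 1.
Row 5 now contains 1, which forces (5,4) = 4.
Column 5 already has 4, so (5,5) = 2.
Cage d needs sum 11, leaving (3,2) = 4.
Cage d has sum 11; hence (3,3) = 5.
Column 4 already has 5, which forces (3,4) = 3.
Row 4 now contains 4, which forces (4,2) = 2.
Cage a needs sum 12, which forces (1,1) = 5.
Cage a needs sum 12, which forces (1,2) = 1.
Row 1 now contains 1, so (1,4) = 2.
Row 1 already has 5, so (1,5) = 3.
Cage b has sum 9, so (2,1) = 4.
Column 2 already has 2; hence (2,2) = 3.
Row 2 now contains 4, which forces (2,3) = 2.
Column 4 already has 2; hence (2,4) = 1.
Column 5 now contains 3, leaving (2,5) = 5.
Row 3 now contains 4, leaving (3,1) = 2.
Row 1 now contains 2, so (1,3) = 4.
The full grid is 5 1 4 2 3 / 4 3 2 1 5 / 2 4 5 3 1 / 3 2 1 5 4 / 1 5 3 4 2.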